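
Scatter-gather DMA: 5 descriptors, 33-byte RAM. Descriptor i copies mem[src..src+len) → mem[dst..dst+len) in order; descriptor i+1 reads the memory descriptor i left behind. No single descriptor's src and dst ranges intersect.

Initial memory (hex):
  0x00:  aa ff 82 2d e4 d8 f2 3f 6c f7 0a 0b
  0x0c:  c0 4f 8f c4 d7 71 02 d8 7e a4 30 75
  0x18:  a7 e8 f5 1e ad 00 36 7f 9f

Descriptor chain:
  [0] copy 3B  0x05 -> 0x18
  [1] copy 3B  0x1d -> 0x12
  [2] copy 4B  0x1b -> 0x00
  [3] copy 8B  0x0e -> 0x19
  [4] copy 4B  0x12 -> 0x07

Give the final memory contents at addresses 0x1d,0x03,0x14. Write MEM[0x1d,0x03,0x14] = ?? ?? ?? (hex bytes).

#0 dst[0x18+3] := {0xd8,0xf2,0x3f}
#1 dst[0x12+3] := {0x00,0x36,0x7f}
#2 dst[0x00+4] := {0x1e,0xad,0x00,0x36}
#3 dst[0x19+8] := {0x8f,0xc4,0xd7,0x71,0x00,0x36,0x7f,0xa4}
#4 dst[0x07+4] := {0x00,0x36,0x7f,0xa4}
query mem[0x1d]=0x00, mem[0x03]=0x36, mem[0x14]=0x7f

MEM[0x1d,0x03,0x14] = 00 36 7f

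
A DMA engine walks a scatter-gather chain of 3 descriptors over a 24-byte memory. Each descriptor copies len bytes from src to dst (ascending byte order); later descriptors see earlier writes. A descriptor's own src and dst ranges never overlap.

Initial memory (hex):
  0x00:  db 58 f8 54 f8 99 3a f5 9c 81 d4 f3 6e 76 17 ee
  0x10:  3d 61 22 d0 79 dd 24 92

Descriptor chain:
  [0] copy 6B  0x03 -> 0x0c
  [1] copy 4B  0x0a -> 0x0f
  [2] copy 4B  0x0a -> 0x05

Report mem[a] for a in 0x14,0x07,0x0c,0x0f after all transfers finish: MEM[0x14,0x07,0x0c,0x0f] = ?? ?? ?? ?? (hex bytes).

MEM[0x14,0x07,0x0c,0x0f] = 79 54 54 d4

  after D0: wrote 6B at 0x0c = 54f8993af59c
  after D1: wrote 4B at 0x0f = d4f354f8
  after D2: wrote 4B at 0x05 = d4f354f8
query mem[0x14]=0x79, mem[0x07]=0x54, mem[0x0c]=0x54, mem[0x0f]=0xd4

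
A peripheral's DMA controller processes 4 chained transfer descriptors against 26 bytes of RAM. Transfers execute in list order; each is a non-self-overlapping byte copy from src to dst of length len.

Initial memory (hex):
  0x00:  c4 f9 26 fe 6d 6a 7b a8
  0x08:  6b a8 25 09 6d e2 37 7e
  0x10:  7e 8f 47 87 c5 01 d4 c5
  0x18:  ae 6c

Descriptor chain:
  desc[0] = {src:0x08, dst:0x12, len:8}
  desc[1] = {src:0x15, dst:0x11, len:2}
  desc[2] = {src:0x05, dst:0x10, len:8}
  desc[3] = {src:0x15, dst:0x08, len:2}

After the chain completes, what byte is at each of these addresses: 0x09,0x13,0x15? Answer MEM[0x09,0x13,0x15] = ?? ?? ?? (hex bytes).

#0 dst[0x12+8] := {0x6b,0xa8,0x25,0x09,0x6d,0xe2,0x37,0x7e}
#1 dst[0x11+2] := {0x09,0x6d}
#2 dst[0x10+8] := {0x6a,0x7b,0xa8,0x6b,0xa8,0x25,0x09,0x6d}
#3 dst[0x08+2] := {0x25,0x09}
query mem[0x09]=0x09, mem[0x13]=0x6b, mem[0x15]=0x25

MEM[0x09,0x13,0x15] = 09 6b 25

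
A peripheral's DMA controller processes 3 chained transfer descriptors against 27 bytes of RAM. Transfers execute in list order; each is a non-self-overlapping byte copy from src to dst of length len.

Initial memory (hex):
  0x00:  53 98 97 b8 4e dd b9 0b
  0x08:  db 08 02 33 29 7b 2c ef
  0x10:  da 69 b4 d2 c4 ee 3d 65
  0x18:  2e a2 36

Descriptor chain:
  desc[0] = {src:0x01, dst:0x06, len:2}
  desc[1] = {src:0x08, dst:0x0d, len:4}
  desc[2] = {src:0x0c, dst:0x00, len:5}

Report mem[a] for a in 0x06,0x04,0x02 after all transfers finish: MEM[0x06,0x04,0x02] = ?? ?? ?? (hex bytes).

D0: mem[0x06..0x07] <- [98 97]
D1: mem[0x0d..0x10] <- [db 08 02 33]
D2: mem[0x00..0x04] <- [29 db 08 02 33]
query mem[0x06]=0x98, mem[0x04]=0x33, mem[0x02]=0x08

MEM[0x06,0x04,0x02] = 98 33 08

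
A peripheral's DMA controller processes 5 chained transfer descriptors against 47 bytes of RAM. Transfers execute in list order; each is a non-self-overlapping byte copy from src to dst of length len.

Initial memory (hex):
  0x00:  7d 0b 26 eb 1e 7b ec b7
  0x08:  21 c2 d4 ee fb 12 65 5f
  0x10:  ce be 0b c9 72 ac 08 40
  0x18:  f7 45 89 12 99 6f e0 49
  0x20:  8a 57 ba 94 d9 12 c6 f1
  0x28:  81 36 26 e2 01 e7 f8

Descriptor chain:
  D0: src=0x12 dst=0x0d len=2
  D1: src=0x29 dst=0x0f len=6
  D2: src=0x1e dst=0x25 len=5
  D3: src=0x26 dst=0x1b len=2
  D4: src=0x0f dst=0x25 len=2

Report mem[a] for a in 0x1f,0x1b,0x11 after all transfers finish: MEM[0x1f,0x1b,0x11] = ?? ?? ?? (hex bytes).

MEM[0x1f,0x1b,0x11] = 49 49 e2

#0 dst[0x0d+2] := {0x0b,0xc9}
#1 dst[0x0f+6] := {0x36,0x26,0xe2,0x01,0xe7,0xf8}
#2 dst[0x25+5] := {0xe0,0x49,0x8a,0x57,0xba}
#3 dst[0x1b+2] := {0x49,0x8a}
#4 dst[0x25+2] := {0x36,0x26}
query mem[0x1f]=0x49, mem[0x1b]=0x49, mem[0x11]=0xe2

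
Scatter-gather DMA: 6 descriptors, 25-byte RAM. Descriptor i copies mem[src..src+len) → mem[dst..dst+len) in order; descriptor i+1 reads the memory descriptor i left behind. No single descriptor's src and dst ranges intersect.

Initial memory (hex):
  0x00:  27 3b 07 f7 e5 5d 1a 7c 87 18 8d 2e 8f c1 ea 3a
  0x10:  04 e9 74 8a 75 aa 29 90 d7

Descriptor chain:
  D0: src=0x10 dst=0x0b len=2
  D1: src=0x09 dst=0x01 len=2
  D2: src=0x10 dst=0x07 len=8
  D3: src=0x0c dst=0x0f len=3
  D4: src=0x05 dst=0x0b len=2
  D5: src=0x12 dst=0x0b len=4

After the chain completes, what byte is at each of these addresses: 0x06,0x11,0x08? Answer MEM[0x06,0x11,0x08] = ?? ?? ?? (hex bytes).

MEM[0x06,0x11,0x08] = 1a 90 e9

#0 dst[0x0b+2] := {0x04,0xe9}
#1 dst[0x01+2] := {0x18,0x8d}
#2 dst[0x07+8] := {0x04,0xe9,0x74,0x8a,0x75,0xaa,0x29,0x90}
#3 dst[0x0f+3] := {0xaa,0x29,0x90}
#4 dst[0x0b+2] := {0x5d,0x1a}
#5 dst[0x0b+4] := {0x74,0x8a,0x75,0xaa}
query mem[0x06]=0x1a, mem[0x11]=0x90, mem[0x08]=0xe9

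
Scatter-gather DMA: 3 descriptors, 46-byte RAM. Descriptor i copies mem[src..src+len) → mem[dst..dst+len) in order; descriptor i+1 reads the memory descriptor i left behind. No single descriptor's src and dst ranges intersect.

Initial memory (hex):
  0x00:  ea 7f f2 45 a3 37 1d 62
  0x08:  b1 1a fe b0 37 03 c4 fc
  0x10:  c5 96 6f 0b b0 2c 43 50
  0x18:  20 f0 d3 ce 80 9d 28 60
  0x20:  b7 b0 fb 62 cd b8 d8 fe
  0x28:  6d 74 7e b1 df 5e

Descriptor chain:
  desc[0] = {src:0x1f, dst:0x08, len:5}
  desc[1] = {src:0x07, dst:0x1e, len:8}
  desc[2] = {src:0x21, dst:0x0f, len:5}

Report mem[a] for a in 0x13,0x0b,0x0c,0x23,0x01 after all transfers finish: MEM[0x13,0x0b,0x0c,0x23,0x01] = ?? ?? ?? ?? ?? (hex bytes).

#0 dst[0x08+5] := {0x60,0xb7,0xb0,0xfb,0x62}
#1 dst[0x1e+8] := {0x62,0x60,0xb7,0xb0,0xfb,0x62,0x03,0xc4}
#2 dst[0x0f+5] := {0xb0,0xfb,0x62,0x03,0xc4}
query mem[0x13]=0xc4, mem[0x0b]=0xfb, mem[0x0c]=0x62, mem[0x23]=0x62, mem[0x01]=0x7f

MEM[0x13,0x0b,0x0c,0x23,0x01] = c4 fb 62 62 7f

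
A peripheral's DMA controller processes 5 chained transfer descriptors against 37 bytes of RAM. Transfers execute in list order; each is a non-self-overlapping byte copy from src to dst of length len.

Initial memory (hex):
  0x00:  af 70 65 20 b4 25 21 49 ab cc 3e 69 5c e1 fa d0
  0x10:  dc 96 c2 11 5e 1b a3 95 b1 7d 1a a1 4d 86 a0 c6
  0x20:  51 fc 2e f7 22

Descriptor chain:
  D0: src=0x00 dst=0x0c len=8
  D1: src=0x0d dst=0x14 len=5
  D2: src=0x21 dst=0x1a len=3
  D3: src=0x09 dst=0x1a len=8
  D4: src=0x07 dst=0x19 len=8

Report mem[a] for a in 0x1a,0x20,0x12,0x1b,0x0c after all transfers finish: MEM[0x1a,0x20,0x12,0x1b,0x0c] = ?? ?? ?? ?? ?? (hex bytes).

[0] 0x00->0x0c len=8 : af 70 65 20 b4 25 21 49
[1] 0x0d->0x14 len=5 : 70 65 20 b4 25
[2] 0x21->0x1a len=3 : fc 2e f7
[3] 0x09->0x1a len=8 : cc 3e 69 af 70 65 20 b4
[4] 0x07->0x19 len=8 : 49 ab cc 3e 69 af 70 65
query mem[0x1a]=0xab, mem[0x20]=0x65, mem[0x12]=0x21, mem[0x1b]=0xcc, mem[0x0c]=0xaf

MEM[0x1a,0x20,0x12,0x1b,0x0c] = ab 65 21 cc af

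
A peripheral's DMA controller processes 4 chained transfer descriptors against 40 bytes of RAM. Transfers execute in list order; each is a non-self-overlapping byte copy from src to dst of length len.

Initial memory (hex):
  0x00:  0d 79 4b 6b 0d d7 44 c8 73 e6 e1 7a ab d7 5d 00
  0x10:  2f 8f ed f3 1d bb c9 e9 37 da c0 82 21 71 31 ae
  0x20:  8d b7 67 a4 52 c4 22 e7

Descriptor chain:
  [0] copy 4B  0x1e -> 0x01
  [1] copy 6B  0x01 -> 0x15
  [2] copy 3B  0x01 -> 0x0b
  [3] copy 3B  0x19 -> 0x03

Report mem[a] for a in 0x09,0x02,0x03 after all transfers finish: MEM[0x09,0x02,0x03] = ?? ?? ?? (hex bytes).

MEM[0x09,0x02,0x03] = e6 ae d7

[0] 0x1e->0x01 len=4 : 31 ae 8d b7
[1] 0x01->0x15 len=6 : 31 ae 8d b7 d7 44
[2] 0x01->0x0b len=3 : 31 ae 8d
[3] 0x19->0x03 len=3 : d7 44 82
query mem[0x09]=0xe6, mem[0x02]=0xae, mem[0x03]=0xd7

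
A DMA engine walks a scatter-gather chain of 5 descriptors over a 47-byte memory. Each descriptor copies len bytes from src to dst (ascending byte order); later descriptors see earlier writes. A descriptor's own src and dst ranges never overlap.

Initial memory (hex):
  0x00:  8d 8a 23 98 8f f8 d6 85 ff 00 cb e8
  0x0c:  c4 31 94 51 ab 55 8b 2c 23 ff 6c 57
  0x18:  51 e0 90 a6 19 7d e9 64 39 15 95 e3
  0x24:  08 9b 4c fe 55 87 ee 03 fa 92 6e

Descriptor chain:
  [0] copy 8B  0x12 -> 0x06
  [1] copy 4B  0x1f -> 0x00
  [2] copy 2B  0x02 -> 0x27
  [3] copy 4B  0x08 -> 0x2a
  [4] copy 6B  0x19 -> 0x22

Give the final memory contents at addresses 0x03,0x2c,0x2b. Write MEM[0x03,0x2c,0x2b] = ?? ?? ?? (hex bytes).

[0] 0x12->0x06 len=8 : 8b 2c 23 ff 6c 57 51 e0
[1] 0x1f->0x00 len=4 : 64 39 15 95
[2] 0x02->0x27 len=2 : 15 95
[3] 0x08->0x2a len=4 : 23 ff 6c 57
[4] 0x19->0x22 len=6 : e0 90 a6 19 7d e9
query mem[0x03]=0x95, mem[0x2c]=0x6c, mem[0x2b]=0xff

MEM[0x03,0x2c,0x2b] = 95 6c ff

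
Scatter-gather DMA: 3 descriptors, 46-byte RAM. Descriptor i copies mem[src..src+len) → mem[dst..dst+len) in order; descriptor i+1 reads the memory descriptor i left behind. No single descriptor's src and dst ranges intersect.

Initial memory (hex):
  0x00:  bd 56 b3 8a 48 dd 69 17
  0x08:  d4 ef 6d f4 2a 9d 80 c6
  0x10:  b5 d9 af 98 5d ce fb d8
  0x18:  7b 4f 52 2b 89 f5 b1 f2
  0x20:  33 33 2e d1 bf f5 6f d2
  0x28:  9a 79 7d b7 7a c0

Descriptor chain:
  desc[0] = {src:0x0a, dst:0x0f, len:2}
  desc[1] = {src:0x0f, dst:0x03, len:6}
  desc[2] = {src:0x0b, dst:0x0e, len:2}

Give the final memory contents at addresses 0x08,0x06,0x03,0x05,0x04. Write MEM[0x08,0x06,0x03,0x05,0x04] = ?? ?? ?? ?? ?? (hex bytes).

#0 dst[0x0f+2] := {0x6d,0xf4}
#1 dst[0x03+6] := {0x6d,0xf4,0xd9,0xaf,0x98,0x5d}
#2 dst[0x0e+2] := {0xf4,0x2a}
query mem[0x08]=0x5d, mem[0x06]=0xaf, mem[0x03]=0x6d, mem[0x05]=0xd9, mem[0x04]=0xf4

MEM[0x08,0x06,0x03,0x05,0x04] = 5d af 6d d9 f4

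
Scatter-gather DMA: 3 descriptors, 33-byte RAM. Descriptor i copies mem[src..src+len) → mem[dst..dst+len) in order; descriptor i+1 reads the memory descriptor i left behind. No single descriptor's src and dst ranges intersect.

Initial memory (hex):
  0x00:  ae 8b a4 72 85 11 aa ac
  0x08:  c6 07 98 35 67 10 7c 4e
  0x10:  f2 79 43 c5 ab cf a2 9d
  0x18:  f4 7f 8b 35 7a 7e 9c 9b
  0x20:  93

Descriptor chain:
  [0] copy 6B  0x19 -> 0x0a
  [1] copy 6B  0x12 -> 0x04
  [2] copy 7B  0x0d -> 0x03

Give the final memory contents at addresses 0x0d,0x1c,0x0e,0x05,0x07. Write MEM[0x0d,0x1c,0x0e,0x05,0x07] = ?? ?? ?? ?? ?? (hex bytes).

[0] 0x19->0x0a len=6 : 7f 8b 35 7a 7e 9c
[1] 0x12->0x04 len=6 : 43 c5 ab cf a2 9d
[2] 0x0d->0x03 len=7 : 7a 7e 9c f2 79 43 c5
query mem[0x0d]=0x7a, mem[0x1c]=0x7a, mem[0x0e]=0x7e, mem[0x05]=0x9c, mem[0x07]=0x79

MEM[0x0d,0x1c,0x0e,0x05,0x07] = 7a 7a 7e 9c 79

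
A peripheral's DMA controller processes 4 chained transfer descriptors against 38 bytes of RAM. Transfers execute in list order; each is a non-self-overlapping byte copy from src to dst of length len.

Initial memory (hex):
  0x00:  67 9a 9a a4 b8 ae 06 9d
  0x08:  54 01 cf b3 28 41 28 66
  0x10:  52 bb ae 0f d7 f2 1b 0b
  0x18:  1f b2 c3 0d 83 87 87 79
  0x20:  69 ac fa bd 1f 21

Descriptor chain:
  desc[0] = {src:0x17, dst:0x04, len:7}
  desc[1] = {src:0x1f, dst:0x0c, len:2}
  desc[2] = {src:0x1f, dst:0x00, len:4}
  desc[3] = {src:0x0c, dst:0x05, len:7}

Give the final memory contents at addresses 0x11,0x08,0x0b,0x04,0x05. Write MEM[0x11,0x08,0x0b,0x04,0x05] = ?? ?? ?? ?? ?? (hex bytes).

[0] 0x17->0x04 len=7 : 0b 1f b2 c3 0d 83 87
[1] 0x1f->0x0c len=2 : 79 69
[2] 0x1f->0x00 len=4 : 79 69 ac fa
[3] 0x0c->0x05 len=7 : 79 69 28 66 52 bb ae
query mem[0x11]=0xbb, mem[0x08]=0x66, mem[0x0b]=0xae, mem[0x04]=0x0b, mem[0x05]=0x79

MEM[0x11,0x08,0x0b,0x04,0x05] = bb 66 ae 0b 79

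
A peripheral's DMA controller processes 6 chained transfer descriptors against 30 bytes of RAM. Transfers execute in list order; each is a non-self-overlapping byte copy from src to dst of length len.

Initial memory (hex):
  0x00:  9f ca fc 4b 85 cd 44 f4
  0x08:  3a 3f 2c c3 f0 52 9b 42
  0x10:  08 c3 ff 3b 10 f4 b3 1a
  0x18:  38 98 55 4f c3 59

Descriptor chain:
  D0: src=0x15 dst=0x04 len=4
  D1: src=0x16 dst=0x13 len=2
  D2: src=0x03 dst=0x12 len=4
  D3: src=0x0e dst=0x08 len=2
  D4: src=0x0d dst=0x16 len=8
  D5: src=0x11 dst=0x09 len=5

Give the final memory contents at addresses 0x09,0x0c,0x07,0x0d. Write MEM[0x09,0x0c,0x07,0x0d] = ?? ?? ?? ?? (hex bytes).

  after D0: wrote 4B at 0x04 = f4b31a38
  after D1: wrote 2B at 0x13 = b31a
  after D2: wrote 4B at 0x12 = 4bf4b31a
  after D3: wrote 2B at 0x08 = 9b42
  after D4: wrote 8B at 0x16 = 529b4208c34bf4b3
  after D5: wrote 5B at 0x09 = c34bf4b31a
query mem[0x09]=0xc3, mem[0x0c]=0xb3, mem[0x07]=0x38, mem[0x0d]=0x1a

MEM[0x09,0x0c,0x07,0x0d] = c3 b3 38 1a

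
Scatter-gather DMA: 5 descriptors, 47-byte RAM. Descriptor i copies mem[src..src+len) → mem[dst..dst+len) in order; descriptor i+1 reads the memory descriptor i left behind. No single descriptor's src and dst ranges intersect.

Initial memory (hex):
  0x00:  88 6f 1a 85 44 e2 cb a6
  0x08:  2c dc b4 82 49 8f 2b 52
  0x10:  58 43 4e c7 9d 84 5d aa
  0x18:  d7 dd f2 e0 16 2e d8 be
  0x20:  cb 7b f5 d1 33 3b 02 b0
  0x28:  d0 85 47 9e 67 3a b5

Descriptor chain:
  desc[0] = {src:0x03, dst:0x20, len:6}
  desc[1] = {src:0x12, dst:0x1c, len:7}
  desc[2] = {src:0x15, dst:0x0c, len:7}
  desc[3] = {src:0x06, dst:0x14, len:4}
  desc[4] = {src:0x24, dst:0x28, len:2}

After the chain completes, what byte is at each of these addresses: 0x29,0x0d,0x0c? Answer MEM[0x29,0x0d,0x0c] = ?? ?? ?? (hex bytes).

MEM[0x29,0x0d,0x0c] = 2c 5d 84

D0: mem[0x20..0x25] <- [85 44 e2 cb a6 2c]
D1: mem[0x1c..0x22] <- [4e c7 9d 84 5d aa d7]
D2: mem[0x0c..0x12] <- [84 5d aa d7 dd f2 e0]
D3: mem[0x14..0x17] <- [cb a6 2c dc]
D4: mem[0x28..0x29] <- [a6 2c]
query mem[0x29]=0x2c, mem[0x0d]=0x5d, mem[0x0c]=0x84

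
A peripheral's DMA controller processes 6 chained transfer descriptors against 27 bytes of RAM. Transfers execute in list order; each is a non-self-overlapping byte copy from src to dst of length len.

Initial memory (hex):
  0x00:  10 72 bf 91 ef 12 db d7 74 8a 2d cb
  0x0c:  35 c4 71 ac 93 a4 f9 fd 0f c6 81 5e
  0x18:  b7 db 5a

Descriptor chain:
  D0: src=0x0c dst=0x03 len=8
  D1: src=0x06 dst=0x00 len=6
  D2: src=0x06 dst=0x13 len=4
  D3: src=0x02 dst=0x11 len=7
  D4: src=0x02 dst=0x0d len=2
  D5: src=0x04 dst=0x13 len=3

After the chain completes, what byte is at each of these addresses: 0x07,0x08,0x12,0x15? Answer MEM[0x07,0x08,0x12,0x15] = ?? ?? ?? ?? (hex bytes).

  after D0: wrote 8B at 0x03 = 35c471ac93a4f9fd
  after D1: wrote 6B at 0x00 = ac93a4f9fdcb
  after D2: wrote 4B at 0x13 = ac93a4f9
  after D3: wrote 7B at 0x11 = a4f9fdcbac93a4
  after D4: wrote 2B at 0x0d = a4f9
  after D5: wrote 3B at 0x13 = fdcbac
query mem[0x07]=0x93, mem[0x08]=0xa4, mem[0x12]=0xf9, mem[0x15]=0xac

MEM[0x07,0x08,0x12,0x15] = 93 a4 f9 ac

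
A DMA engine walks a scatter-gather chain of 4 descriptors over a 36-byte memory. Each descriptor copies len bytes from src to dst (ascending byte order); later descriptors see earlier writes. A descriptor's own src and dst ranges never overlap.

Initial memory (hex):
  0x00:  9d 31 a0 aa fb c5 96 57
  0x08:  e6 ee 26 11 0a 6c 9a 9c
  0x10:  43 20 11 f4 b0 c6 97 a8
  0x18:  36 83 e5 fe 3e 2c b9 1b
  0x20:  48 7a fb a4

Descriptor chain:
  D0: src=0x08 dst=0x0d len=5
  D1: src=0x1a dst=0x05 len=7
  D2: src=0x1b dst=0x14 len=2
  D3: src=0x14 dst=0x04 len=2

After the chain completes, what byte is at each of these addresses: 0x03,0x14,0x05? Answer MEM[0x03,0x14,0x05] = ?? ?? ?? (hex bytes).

  after D0: wrote 5B at 0x0d = e6ee26110a
  after D1: wrote 7B at 0x05 = e5fe3e2cb91b48
  after D2: wrote 2B at 0x14 = fe3e
  after D3: wrote 2B at 0x04 = fe3e
query mem[0x03]=0xaa, mem[0x14]=0xfe, mem[0x05]=0x3e

MEM[0x03,0x14,0x05] = aa fe 3e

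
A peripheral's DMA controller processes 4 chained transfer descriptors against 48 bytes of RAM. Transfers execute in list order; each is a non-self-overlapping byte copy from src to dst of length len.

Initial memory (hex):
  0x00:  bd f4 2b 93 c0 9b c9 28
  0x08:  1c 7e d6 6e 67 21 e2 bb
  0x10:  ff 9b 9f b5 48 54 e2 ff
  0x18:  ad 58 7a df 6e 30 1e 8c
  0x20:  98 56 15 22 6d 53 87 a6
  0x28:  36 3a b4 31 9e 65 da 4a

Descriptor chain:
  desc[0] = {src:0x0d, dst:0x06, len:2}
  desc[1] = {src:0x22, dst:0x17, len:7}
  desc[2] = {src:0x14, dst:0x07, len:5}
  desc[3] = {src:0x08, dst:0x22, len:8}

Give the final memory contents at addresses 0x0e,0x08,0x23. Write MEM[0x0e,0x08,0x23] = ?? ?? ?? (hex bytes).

MEM[0x0e,0x08,0x23] = e2 54 e2

  after D0: wrote 2B at 0x06 = 21e2
  after D1: wrote 7B at 0x17 = 15226d5387a636
  after D2: wrote 5B at 0x07 = 4854e21522
  after D3: wrote 8B at 0x22 = 54e215226721e2bb
query mem[0x0e]=0xe2, mem[0x08]=0x54, mem[0x23]=0xe2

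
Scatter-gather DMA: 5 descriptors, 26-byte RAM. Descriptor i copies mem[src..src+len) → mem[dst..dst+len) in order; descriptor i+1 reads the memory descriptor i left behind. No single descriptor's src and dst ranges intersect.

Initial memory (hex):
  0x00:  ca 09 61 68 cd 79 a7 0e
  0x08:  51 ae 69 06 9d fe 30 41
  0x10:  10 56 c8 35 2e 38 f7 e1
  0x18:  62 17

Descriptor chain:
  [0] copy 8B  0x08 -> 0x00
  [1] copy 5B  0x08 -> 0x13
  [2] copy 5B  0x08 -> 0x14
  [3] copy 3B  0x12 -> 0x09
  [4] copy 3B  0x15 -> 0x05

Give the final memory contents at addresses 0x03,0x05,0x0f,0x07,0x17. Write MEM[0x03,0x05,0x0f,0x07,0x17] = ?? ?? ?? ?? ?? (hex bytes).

[0] 0x08->0x00 len=8 : 51 ae 69 06 9d fe 30 41
[1] 0x08->0x13 len=5 : 51 ae 69 06 9d
[2] 0x08->0x14 len=5 : 51 ae 69 06 9d
[3] 0x12->0x09 len=3 : c8 51 51
[4] 0x15->0x05 len=3 : ae 69 06
query mem[0x03]=0x06, mem[0x05]=0xae, mem[0x0f]=0x41, mem[0x07]=0x06, mem[0x17]=0x06

MEM[0x03,0x05,0x0f,0x07,0x17] = 06 ae 41 06 06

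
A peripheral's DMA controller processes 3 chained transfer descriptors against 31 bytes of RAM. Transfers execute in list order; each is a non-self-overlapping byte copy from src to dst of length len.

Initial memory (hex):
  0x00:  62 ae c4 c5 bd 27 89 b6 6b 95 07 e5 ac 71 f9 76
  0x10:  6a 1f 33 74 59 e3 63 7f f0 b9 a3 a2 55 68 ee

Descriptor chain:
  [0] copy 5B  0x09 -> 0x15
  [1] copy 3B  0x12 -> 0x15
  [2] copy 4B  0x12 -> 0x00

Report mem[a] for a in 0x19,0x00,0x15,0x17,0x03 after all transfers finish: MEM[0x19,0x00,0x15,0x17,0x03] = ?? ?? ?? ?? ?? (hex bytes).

D0: mem[0x15..0x19] <- [95 07 e5 ac 71]
D1: mem[0x15..0x17] <- [33 74 59]
D2: mem[0x00..0x03] <- [33 74 59 33]
query mem[0x19]=0x71, mem[0x00]=0x33, mem[0x15]=0x33, mem[0x17]=0x59, mem[0x03]=0x33

MEM[0x19,0x00,0x15,0x17,0x03] = 71 33 33 59 33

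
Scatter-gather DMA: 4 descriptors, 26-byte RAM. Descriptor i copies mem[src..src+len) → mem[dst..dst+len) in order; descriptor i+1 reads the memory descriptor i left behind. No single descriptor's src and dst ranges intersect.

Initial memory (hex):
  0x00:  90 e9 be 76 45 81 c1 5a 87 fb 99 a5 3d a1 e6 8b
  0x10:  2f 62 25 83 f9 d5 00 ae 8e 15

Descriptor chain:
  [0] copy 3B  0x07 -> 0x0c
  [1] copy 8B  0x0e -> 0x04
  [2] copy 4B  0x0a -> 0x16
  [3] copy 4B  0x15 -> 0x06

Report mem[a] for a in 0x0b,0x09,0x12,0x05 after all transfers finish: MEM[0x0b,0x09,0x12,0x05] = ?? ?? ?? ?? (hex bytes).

  after D0: wrote 3B at 0x0c = 5a87fb
  after D1: wrote 8B at 0x04 = fb8b2f622583f9d5
  after D2: wrote 4B at 0x16 = f9d55a87
  after D3: wrote 4B at 0x06 = d5f9d55a
query mem[0x0b]=0xd5, mem[0x09]=0x5a, mem[0x12]=0x25, mem[0x05]=0x8b

MEM[0x0b,0x09,0x12,0x05] = d5 5a 25 8b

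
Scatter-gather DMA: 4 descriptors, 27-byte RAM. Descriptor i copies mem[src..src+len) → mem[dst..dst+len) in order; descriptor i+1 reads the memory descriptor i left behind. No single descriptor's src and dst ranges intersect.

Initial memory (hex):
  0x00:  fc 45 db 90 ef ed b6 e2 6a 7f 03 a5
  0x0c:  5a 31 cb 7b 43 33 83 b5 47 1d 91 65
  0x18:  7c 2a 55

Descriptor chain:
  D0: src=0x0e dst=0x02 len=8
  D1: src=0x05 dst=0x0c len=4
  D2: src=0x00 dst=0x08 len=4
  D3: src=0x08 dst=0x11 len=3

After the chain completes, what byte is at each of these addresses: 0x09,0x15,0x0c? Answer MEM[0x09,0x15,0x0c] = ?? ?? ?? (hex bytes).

MEM[0x09,0x15,0x0c] = 45 1d 33

D0: mem[0x02..0x09] <- [cb 7b 43 33 83 b5 47 1d]
D1: mem[0x0c..0x0f] <- [33 83 b5 47]
D2: mem[0x08..0x0b] <- [fc 45 cb 7b]
D3: mem[0x11..0x13] <- [fc 45 cb]
query mem[0x09]=0x45, mem[0x15]=0x1d, mem[0x0c]=0x33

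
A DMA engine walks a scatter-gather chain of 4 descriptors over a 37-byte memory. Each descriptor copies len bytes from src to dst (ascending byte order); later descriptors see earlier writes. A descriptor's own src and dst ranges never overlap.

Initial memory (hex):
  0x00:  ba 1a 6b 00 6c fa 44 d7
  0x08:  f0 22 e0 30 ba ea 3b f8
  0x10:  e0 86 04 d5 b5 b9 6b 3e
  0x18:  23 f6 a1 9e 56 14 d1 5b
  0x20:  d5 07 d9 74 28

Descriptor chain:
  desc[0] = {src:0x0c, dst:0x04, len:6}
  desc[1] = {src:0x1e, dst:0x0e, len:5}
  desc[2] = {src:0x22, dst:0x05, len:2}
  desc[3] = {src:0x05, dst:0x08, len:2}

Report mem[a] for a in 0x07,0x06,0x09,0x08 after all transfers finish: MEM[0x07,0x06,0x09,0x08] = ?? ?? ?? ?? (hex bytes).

MEM[0x07,0x06,0x09,0x08] = f8 74 74 d9

  after D0: wrote 6B at 0x04 = baea3bf8e086
  after D1: wrote 5B at 0x0e = d15bd507d9
  after D2: wrote 2B at 0x05 = d974
  after D3: wrote 2B at 0x08 = d974
query mem[0x07]=0xf8, mem[0x06]=0x74, mem[0x09]=0x74, mem[0x08]=0xd9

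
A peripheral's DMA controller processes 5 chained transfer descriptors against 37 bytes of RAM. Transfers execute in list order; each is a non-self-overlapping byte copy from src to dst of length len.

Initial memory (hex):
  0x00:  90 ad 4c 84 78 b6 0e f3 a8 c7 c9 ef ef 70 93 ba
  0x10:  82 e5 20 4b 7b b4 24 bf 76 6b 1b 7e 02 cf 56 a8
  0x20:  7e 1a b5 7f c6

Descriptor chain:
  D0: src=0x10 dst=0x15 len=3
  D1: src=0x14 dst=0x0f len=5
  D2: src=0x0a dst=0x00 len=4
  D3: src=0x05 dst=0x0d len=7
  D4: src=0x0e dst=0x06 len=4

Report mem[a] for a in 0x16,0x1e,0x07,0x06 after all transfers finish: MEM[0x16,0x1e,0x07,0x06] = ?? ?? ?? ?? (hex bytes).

MEM[0x16,0x1e,0x07,0x06] = e5 56 f3 0e

  after D0: wrote 3B at 0x15 = 82e520
  after D1: wrote 5B at 0x0f = 7b82e52076
  after D2: wrote 4B at 0x00 = c9efef70
  after D3: wrote 7B at 0x0d = b60ef3a8c7c9ef
  after D4: wrote 4B at 0x06 = 0ef3a8c7
query mem[0x16]=0xe5, mem[0x1e]=0x56, mem[0x07]=0xf3, mem[0x06]=0x0e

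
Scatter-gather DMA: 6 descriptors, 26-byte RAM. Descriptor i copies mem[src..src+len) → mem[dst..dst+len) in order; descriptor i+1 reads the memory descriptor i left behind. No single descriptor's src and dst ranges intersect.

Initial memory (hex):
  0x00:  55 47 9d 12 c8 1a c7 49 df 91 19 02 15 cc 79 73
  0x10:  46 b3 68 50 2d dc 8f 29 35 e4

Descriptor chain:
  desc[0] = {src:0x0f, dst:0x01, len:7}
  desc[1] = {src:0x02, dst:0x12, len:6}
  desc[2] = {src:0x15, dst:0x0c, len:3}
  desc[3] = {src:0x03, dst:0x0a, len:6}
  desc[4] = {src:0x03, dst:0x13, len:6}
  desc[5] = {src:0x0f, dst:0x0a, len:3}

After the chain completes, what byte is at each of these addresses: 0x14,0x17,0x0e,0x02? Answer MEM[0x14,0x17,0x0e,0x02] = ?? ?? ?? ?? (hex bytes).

MEM[0x14,0x17,0x0e,0x02] = 68 dc dc 46

D0: mem[0x01..0x07] <- [73 46 b3 68 50 2d dc]
D1: mem[0x12..0x17] <- [46 b3 68 50 2d dc]
D2: mem[0x0c..0x0e] <- [50 2d dc]
D3: mem[0x0a..0x0f] <- [b3 68 50 2d dc df]
D4: mem[0x13..0x18] <- [b3 68 50 2d dc df]
D5: mem[0x0a..0x0c] <- [df 46 b3]
query mem[0x14]=0x68, mem[0x17]=0xdc, mem[0x0e]=0xdc, mem[0x02]=0x46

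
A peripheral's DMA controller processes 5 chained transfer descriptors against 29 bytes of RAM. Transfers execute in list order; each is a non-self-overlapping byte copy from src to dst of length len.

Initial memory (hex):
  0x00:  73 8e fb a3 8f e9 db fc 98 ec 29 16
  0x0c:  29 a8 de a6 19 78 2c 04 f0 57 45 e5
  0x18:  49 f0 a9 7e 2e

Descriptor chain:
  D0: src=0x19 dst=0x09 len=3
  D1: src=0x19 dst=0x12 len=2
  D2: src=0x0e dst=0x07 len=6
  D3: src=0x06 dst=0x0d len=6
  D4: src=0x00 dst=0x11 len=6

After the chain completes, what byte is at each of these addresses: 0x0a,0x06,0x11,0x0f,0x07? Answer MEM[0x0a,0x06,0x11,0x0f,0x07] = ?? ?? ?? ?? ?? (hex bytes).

MEM[0x0a,0x06,0x11,0x0f,0x07] = 78 db 73 a6 de

[0] 0x19->0x09 len=3 : f0 a9 7e
[1] 0x19->0x12 len=2 : f0 a9
[2] 0x0e->0x07 len=6 : de a6 19 78 f0 a9
[3] 0x06->0x0d len=6 : db de a6 19 78 f0
[4] 0x00->0x11 len=6 : 73 8e fb a3 8f e9
query mem[0x0a]=0x78, mem[0x06]=0xdb, mem[0x11]=0x73, mem[0x0f]=0xa6, mem[0x07]=0xde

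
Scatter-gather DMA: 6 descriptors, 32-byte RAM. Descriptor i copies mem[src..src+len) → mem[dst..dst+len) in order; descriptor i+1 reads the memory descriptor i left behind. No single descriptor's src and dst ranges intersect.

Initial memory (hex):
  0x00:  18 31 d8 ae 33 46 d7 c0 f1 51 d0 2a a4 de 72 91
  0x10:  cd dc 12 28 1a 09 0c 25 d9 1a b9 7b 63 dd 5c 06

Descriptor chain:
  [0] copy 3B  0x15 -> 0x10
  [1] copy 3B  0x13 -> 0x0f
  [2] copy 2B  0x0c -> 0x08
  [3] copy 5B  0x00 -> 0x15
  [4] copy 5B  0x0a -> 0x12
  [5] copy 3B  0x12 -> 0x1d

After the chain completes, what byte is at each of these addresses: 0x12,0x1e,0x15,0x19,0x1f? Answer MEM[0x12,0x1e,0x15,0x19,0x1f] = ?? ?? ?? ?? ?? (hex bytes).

MEM[0x12,0x1e,0x15,0x19,0x1f] = d0 2a de 33 a4

D0: mem[0x10..0x12] <- [09 0c 25]
D1: mem[0x0f..0x11] <- [28 1a 09]
D2: mem[0x08..0x09] <- [a4 de]
D3: mem[0x15..0x19] <- [18 31 d8 ae 33]
D4: mem[0x12..0x16] <- [d0 2a a4 de 72]
D5: mem[0x1d..0x1f] <- [d0 2a a4]
query mem[0x12]=0xd0, mem[0x1e]=0x2a, mem[0x15]=0xde, mem[0x19]=0x33, mem[0x1f]=0xa4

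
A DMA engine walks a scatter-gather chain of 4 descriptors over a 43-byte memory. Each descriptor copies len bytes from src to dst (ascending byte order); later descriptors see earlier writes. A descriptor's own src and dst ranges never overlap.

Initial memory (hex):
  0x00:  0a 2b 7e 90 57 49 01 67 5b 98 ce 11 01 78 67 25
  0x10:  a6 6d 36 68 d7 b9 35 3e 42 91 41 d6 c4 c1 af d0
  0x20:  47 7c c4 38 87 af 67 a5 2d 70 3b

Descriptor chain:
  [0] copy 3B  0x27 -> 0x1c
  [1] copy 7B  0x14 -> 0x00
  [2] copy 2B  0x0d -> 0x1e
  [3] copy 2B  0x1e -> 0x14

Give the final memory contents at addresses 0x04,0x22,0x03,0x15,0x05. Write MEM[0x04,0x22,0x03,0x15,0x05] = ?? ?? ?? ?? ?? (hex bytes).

[0] 0x27->0x1c len=3 : a5 2d 70
[1] 0x14->0x00 len=7 : d7 b9 35 3e 42 91 41
[2] 0x0d->0x1e len=2 : 78 67
[3] 0x1e->0x14 len=2 : 78 67
query mem[0x04]=0x42, mem[0x22]=0xc4, mem[0x03]=0x3e, mem[0x15]=0x67, mem[0x05]=0x91

MEM[0x04,0x22,0x03,0x15,0x05] = 42 c4 3e 67 91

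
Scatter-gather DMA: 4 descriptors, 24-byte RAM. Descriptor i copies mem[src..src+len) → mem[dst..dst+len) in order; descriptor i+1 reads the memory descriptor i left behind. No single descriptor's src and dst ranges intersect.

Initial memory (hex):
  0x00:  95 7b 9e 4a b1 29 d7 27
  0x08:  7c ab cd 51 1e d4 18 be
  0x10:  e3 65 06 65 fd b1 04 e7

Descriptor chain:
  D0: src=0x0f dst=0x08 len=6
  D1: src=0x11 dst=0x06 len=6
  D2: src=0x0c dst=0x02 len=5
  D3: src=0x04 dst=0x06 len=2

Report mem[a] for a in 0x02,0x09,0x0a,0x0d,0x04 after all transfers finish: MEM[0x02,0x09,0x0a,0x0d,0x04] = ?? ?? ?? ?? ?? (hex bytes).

MEM[0x02,0x09,0x0a,0x0d,0x04] = 65 fd b1 fd 18

  after D0: wrote 6B at 0x08 = bee3650665fd
  after D1: wrote 6B at 0x06 = 650665fdb104
  after D2: wrote 5B at 0x02 = 65fd18bee3
  after D3: wrote 2B at 0x06 = 18be
query mem[0x02]=0x65, mem[0x09]=0xfd, mem[0x0a]=0xb1, mem[0x0d]=0xfd, mem[0x04]=0x18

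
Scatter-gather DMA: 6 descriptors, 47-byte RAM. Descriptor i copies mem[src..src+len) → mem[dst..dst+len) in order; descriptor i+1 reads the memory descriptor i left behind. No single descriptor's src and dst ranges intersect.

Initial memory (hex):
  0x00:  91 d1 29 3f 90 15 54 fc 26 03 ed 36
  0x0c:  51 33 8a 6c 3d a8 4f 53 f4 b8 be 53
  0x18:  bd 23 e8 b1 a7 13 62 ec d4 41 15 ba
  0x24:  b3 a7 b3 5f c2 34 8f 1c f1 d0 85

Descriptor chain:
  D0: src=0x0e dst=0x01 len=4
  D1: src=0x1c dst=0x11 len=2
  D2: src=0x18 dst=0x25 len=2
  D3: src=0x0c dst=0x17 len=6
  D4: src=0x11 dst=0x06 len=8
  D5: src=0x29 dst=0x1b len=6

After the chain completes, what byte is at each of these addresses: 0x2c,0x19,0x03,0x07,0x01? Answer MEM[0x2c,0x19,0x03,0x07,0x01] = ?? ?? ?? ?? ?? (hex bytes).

MEM[0x2c,0x19,0x03,0x07,0x01] = f1 8a 3d 13 8a

[0] 0x0e->0x01 len=4 : 8a 6c 3d a8
[1] 0x1c->0x11 len=2 : a7 13
[2] 0x18->0x25 len=2 : bd 23
[3] 0x0c->0x17 len=6 : 51 33 8a 6c 3d a7
[4] 0x11->0x06 len=8 : a7 13 53 f4 b8 be 51 33
[5] 0x29->0x1b len=6 : 34 8f 1c f1 d0 85
query mem[0x2c]=0xf1, mem[0x19]=0x8a, mem[0x03]=0x3d, mem[0x07]=0x13, mem[0x01]=0x8a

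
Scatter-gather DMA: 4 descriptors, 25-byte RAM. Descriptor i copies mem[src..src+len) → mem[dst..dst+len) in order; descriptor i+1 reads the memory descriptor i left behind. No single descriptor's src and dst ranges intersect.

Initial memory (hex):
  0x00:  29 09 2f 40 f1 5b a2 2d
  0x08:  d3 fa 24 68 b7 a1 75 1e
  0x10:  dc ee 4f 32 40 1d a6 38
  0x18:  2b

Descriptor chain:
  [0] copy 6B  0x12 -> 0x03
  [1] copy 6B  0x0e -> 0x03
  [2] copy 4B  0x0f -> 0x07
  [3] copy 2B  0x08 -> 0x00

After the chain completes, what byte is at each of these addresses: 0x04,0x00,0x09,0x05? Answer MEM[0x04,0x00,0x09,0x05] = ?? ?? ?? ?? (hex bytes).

MEM[0x04,0x00,0x09,0x05] = 1e dc ee dc

  after D0: wrote 6B at 0x03 = 4f32401da638
  after D1: wrote 6B at 0x03 = 751edcee4f32
  after D2: wrote 4B at 0x07 = 1edcee4f
  after D3: wrote 2B at 0x00 = dcee
query mem[0x04]=0x1e, mem[0x00]=0xdc, mem[0x09]=0xee, mem[0x05]=0xdc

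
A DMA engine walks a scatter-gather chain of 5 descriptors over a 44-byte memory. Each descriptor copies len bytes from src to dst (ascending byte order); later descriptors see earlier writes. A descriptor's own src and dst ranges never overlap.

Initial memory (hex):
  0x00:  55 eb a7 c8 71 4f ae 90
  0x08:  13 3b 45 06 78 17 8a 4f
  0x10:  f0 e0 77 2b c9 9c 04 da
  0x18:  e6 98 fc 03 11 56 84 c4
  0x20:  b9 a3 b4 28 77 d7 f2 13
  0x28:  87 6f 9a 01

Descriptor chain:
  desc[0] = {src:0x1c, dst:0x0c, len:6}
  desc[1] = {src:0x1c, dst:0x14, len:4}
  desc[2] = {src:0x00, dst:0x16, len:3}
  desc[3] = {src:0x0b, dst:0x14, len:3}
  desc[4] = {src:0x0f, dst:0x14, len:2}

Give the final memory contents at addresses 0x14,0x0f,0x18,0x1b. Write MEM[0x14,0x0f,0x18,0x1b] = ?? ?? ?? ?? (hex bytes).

MEM[0x14,0x0f,0x18,0x1b] = c4 c4 a7 03

[0] 0x1c->0x0c len=6 : 11 56 84 c4 b9 a3
[1] 0x1c->0x14 len=4 : 11 56 84 c4
[2] 0x00->0x16 len=3 : 55 eb a7
[3] 0x0b->0x14 len=3 : 06 11 56
[4] 0x0f->0x14 len=2 : c4 b9
query mem[0x14]=0xc4, mem[0x0f]=0xc4, mem[0x18]=0xa7, mem[0x1b]=0x03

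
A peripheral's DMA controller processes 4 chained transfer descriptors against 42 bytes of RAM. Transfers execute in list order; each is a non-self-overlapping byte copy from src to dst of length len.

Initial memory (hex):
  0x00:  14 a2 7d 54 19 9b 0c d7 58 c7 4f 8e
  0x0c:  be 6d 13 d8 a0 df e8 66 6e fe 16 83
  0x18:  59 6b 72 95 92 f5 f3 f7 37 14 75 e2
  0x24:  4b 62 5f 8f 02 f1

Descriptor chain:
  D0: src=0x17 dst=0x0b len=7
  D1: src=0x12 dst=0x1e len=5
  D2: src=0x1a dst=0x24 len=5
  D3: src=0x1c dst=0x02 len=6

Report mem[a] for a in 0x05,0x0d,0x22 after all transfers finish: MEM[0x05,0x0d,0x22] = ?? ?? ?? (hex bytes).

#0 dst[0x0b+7] := {0x83,0x59,0x6b,0x72,0x95,0x92,0xf5}
#1 dst[0x1e+5] := {0xe8,0x66,0x6e,0xfe,0x16}
#2 dst[0x24+5] := {0x72,0x95,0x92,0xf5,0xe8}
#3 dst[0x02+6] := {0x92,0xf5,0xe8,0x66,0x6e,0xfe}
query mem[0x05]=0x66, mem[0x0d]=0x6b, mem[0x22]=0x16

MEM[0x05,0x0d,0x22] = 66 6b 16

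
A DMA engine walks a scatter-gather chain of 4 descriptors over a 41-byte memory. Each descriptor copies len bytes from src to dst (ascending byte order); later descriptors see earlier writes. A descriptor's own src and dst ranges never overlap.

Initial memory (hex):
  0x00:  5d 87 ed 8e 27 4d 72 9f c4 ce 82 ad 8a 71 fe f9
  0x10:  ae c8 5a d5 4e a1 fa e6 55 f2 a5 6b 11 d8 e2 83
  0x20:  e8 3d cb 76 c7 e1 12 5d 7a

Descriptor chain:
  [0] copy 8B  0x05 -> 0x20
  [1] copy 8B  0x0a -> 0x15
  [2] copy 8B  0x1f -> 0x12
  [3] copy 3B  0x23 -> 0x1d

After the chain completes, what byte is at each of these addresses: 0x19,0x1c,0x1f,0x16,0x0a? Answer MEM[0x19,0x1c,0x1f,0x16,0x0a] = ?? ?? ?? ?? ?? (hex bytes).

[0] 0x05->0x20 len=8 : 4d 72 9f c4 ce 82 ad 8a
[1] 0x0a->0x15 len=8 : 82 ad 8a 71 fe f9 ae c8
[2] 0x1f->0x12 len=8 : 83 4d 72 9f c4 ce 82 ad
[3] 0x23->0x1d len=3 : c4 ce 82
query mem[0x19]=0xad, mem[0x1c]=0xc8, mem[0x1f]=0x82, mem[0x16]=0xc4, mem[0x0a]=0x82

MEM[0x19,0x1c,0x1f,0x16,0x0a] = ad c8 82 c4 82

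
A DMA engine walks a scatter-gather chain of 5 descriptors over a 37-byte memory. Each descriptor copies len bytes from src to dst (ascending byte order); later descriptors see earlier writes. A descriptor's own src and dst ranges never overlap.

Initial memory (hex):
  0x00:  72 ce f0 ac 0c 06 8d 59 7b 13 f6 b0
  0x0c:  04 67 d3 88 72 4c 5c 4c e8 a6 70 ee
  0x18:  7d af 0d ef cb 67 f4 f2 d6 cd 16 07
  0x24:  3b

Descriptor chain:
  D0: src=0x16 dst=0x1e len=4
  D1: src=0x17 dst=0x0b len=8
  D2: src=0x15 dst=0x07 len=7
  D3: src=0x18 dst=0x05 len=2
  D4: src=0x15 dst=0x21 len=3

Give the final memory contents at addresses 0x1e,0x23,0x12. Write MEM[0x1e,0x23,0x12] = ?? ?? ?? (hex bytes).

[0] 0x16->0x1e len=4 : 70 ee 7d af
[1] 0x17->0x0b len=8 : ee 7d af 0d ef cb 67 70
[2] 0x15->0x07 len=7 : a6 70 ee 7d af 0d ef
[3] 0x18->0x05 len=2 : 7d af
[4] 0x15->0x21 len=3 : a6 70 ee
query mem[0x1e]=0x70, mem[0x23]=0xee, mem[0x12]=0x70

MEM[0x1e,0x23,0x12] = 70 ee 70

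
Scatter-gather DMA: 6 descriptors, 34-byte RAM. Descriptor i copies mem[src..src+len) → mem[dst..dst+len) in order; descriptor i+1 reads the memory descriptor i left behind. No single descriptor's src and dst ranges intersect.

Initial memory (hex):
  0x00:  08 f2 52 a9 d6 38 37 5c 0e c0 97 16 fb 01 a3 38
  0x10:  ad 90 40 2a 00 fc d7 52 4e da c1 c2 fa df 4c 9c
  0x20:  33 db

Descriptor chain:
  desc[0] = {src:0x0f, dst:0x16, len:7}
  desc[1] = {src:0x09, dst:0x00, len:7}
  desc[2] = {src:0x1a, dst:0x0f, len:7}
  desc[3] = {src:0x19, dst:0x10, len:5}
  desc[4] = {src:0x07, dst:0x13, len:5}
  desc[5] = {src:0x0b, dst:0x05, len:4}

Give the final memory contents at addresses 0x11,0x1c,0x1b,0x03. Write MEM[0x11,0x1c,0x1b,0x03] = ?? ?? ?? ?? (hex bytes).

MEM[0x11,0x1c,0x1b,0x03] = 2a fc 00 fb

D0: mem[0x16..0x1c] <- [38 ad 90 40 2a 00 fc]
D1: mem[0x00..0x06] <- [c0 97 16 fb 01 a3 38]
D2: mem[0x0f..0x15] <- [2a 00 fc df 4c 9c 33]
D3: mem[0x10..0x14] <- [40 2a 00 fc df]
D4: mem[0x13..0x17] <- [5c 0e c0 97 16]
D5: mem[0x05..0x08] <- [16 fb 01 a3]
query mem[0x11]=0x2a, mem[0x1c]=0xfc, mem[0x1b]=0x00, mem[0x03]=0xfb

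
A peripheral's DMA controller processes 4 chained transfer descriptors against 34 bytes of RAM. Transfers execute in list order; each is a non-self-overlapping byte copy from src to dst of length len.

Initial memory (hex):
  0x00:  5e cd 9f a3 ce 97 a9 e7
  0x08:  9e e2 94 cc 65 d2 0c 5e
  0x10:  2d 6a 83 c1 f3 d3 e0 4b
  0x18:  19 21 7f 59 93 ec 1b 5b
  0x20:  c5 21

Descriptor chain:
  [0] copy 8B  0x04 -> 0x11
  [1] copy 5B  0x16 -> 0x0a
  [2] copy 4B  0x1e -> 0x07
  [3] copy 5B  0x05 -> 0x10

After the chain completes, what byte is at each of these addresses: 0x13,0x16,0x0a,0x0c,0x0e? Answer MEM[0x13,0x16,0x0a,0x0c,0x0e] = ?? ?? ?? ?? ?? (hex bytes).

MEM[0x13,0x16,0x0a,0x0c,0x0e] = 5b e2 21 cc 7f

[0] 0x04->0x11 len=8 : ce 97 a9 e7 9e e2 94 cc
[1] 0x16->0x0a len=5 : e2 94 cc 21 7f
[2] 0x1e->0x07 len=4 : 1b 5b c5 21
[3] 0x05->0x10 len=5 : 97 a9 1b 5b c5
query mem[0x13]=0x5b, mem[0x16]=0xe2, mem[0x0a]=0x21, mem[0x0c]=0xcc, mem[0x0e]=0x7f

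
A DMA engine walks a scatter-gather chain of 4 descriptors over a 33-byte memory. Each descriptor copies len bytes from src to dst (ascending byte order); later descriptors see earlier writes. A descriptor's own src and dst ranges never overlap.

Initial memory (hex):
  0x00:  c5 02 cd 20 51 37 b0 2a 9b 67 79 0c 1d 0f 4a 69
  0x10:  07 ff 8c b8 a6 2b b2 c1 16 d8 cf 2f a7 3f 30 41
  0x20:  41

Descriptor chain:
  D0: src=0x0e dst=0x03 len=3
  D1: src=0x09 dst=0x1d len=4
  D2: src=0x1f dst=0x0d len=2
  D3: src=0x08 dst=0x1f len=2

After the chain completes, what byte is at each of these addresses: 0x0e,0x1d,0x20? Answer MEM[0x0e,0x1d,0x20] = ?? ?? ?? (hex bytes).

MEM[0x0e,0x1d,0x20] = 1d 67 67

#0 dst[0x03+3] := {0x4a,0x69,0x07}
#1 dst[0x1d+4] := {0x67,0x79,0x0c,0x1d}
#2 dst[0x0d+2] := {0x0c,0x1d}
#3 dst[0x1f+2] := {0x9b,0x67}
query mem[0x0e]=0x1d, mem[0x1d]=0x67, mem[0x20]=0x67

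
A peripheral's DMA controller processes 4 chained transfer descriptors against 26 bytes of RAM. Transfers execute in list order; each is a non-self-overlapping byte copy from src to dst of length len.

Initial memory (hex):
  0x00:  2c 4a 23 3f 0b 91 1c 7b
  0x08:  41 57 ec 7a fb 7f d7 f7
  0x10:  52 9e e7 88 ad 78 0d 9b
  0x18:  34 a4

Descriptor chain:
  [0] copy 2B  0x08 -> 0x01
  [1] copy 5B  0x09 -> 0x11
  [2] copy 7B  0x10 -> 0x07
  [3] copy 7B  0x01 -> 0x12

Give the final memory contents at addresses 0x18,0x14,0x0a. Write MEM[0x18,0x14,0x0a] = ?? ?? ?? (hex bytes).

MEM[0x18,0x14,0x0a] = 52 3f 7a

D0: mem[0x01..0x02] <- [41 57]
D1: mem[0x11..0x15] <- [57 ec 7a fb 7f]
D2: mem[0x07..0x0d] <- [52 57 ec 7a fb 7f 0d]
D3: mem[0x12..0x18] <- [41 57 3f 0b 91 1c 52]
query mem[0x18]=0x52, mem[0x14]=0x3f, mem[0x0a]=0x7a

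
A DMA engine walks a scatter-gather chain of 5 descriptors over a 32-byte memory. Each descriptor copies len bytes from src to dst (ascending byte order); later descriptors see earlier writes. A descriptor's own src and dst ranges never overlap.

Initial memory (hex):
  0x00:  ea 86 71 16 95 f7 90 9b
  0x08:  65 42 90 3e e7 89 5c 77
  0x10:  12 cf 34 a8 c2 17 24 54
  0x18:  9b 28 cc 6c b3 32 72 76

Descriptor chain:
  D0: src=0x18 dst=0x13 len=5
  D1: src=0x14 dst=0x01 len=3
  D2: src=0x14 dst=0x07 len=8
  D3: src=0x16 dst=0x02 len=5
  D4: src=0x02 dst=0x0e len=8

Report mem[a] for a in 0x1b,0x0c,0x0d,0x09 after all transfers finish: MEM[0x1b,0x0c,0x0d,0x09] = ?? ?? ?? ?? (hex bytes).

[0] 0x18->0x13 len=5 : 9b 28 cc 6c b3
[1] 0x14->0x01 len=3 : 28 cc 6c
[2] 0x14->0x07 len=8 : 28 cc 6c b3 9b 28 cc 6c
[3] 0x16->0x02 len=5 : 6c b3 9b 28 cc
[4] 0x02->0x0e len=8 : 6c b3 9b 28 cc 28 cc 6c
query mem[0x1b]=0x6c, mem[0x0c]=0x28, mem[0x0d]=0xcc, mem[0x09]=0x6c

MEM[0x1b,0x0c,0x0d,0x09] = 6c 28 cc 6c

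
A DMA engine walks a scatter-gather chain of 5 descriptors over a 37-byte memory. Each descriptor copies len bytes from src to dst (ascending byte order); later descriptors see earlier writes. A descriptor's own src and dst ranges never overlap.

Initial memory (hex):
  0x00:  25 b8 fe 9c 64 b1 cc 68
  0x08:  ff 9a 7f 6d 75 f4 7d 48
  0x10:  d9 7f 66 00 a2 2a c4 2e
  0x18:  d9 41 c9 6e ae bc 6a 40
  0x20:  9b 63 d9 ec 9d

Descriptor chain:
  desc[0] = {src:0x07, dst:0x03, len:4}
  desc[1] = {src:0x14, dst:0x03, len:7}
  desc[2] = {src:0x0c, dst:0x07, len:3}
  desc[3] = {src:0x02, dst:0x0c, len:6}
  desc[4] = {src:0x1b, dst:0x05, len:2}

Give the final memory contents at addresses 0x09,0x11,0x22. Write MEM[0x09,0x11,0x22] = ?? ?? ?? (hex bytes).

MEM[0x09,0x11,0x22] = 7d 75 d9

[0] 0x07->0x03 len=4 : 68 ff 9a 7f
[1] 0x14->0x03 len=7 : a2 2a c4 2e d9 41 c9
[2] 0x0c->0x07 len=3 : 75 f4 7d
[3] 0x02->0x0c len=6 : fe a2 2a c4 2e 75
[4] 0x1b->0x05 len=2 : 6e ae
query mem[0x09]=0x7d, mem[0x11]=0x75, mem[0x22]=0xd9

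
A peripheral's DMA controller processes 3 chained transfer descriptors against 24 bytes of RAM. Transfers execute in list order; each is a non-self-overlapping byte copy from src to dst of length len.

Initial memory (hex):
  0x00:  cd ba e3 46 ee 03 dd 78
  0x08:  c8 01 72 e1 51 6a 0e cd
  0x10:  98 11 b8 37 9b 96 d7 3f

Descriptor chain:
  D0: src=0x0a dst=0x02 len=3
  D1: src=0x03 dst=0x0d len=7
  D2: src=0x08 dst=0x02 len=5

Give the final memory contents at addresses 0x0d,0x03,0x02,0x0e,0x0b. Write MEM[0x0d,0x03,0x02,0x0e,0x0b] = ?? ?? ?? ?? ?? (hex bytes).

MEM[0x0d,0x03,0x02,0x0e,0x0b] = e1 01 c8 51 e1

  after D0: wrote 3B at 0x02 = 72e151
  after D1: wrote 7B at 0x0d = e15103dd78c801
  after D2: wrote 5B at 0x02 = c80172e151
query mem[0x0d]=0xe1, mem[0x03]=0x01, mem[0x02]=0xc8, mem[0x0e]=0x51, mem[0x0b]=0xe1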